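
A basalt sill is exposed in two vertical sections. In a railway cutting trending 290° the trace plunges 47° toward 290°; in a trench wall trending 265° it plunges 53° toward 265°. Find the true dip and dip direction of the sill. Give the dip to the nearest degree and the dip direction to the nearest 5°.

Each apparent-dip line lies in the plane. As unit vectors (x east, y north, z up), v₁ plunges 47°→290° and v₂ plunges 53°→265°.
Cross product v₁ × v₂ gives the pole to the plane: n ∝ (-0.225, -0.073, 0.173).
True dip = arccos(n_z / |n|) = arccos(0.5917) = 53.7°.
Dip direction = azimuth of (n_x, n_y) = atan2(-0.225, -0.073) = 252°.

true dip 54°, dip direction 250°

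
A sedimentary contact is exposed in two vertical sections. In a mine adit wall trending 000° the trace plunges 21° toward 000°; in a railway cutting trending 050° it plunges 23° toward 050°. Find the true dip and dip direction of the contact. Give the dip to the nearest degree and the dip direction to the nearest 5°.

Each apparent-dip line lies in the plane. As unit vectors (x east, y north, z up), v₁ plunges 21°→000° and v₂ plunges 23°→050°.
The plane normal is n = v₁ × v₂ ∝ (0.153, 0.253, 0.658).
tan δ = √(n_x²+n_y²)/n_z = 0.295/0.658, so δ = 24.2°.
Dip direction = atan2(0.153, 0.253) = 31° (azimuth of n's horizontal projection).

true dip 24°, dip direction 030°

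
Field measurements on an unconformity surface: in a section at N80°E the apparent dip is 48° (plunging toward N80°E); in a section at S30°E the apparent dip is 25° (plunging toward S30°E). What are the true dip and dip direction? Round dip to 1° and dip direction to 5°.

true dip 48°, dip direction 085°

The two traces are lines in the plane: v₁ = (sin 80°·cos 48°, cos 80°·cos 48°, −sin 48°), v₂ = (sin 150°·cos 25°, cos 150°·cos 25°, −sin 25°).
Cross product v₁ × v₂ gives the pole to the plane: n ∝ (0.632, 0.058, 0.570).
Dip δ = arctan(|n_h|/n_z) = arctan(0.635/0.570) = 48.1°.
Dip direction = atan2(0.632, 0.058) = 85° (azimuth of n's horizontal projection).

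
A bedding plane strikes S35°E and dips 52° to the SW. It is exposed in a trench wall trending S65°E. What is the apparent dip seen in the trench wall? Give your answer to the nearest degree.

33°

Angle between strike (S35°E) and section (S65°E): β = 30°.
tan α = tan 52° × sin 30° = 1.2799 × 0.5000 = 0.6400
α = arctan(0.6400) = 32.62°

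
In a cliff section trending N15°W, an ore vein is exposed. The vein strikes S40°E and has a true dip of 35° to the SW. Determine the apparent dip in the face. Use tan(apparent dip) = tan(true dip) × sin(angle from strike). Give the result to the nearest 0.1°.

The section lies 25° from the strike.
tan(apparent dip) = tan 35° · sin 25° = 0.2959
apparent dip = arctan 0.2959 = 16.48°

16.5°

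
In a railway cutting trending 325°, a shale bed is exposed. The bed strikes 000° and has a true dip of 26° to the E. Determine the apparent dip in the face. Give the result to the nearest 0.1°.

15.6°

The strike is 000° and the section trends 325°; the acute angle between them is β = 35°.
tan α = tan 26° × sin 35° = 0.4877 × 0.5736 = 0.2798
α = arctan(0.2798) = 15.63°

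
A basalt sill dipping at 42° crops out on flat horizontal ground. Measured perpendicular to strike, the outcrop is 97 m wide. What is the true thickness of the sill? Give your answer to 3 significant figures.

64.9 m

True thickness t = w · sin(dip) = 97 × sin 42°
t = 97 × 0.6691 = 64.906 m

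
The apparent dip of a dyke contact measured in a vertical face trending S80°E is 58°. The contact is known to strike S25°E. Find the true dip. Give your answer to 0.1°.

62.9°

β = acute angle between strike S25°E and section S80°E = 55°.
tan δ = tan α / sin β = tan 58° / sin 55° = 1.6003 / 0.8192 = 1.9536
true dip = arctan 1.9536 = 62.89°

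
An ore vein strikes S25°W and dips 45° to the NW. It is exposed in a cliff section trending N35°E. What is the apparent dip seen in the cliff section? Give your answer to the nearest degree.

The strike is S25°W and the section trends N35°E; the acute angle between them is β = 10°.
tan(apparent dip) = tan 45° · sin 10° = 0.1736
α = arctan(0.1736) = 9.85°

10°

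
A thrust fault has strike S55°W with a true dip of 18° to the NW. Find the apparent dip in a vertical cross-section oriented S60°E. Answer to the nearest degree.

The strike is S55°W and the section trends S60°E; the acute angle between them is β = 65°.
tan(apparent dip) = tan 18° · sin 65° = 0.2945
α = arctan(0.2945) = 16.41°

16°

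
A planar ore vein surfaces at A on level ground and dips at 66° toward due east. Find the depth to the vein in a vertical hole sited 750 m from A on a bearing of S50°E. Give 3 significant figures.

The hole lies 40° from the dip direction, so the down-dip offset is 750 × cos 40° = 574.53 m.
Depth = down-dip offset × tan(dip) = 574.53 × tan 66° = 574.53 × 2.2460
Depth = 1290.42 m

1290 m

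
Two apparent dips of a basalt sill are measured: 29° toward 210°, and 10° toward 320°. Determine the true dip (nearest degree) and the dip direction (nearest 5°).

The two traces are lines in the plane: v₁ = (sin 210°·cos 29°, cos 210°·cos 29°, −sin 29°), v₂ = (sin 320°·cos 10°, cos 320°·cos 10°, −sin 10°).
n = v₁ × v₂ = (-0.497, -0.231, 0.809) (taken with n_z > 0).
tan δ = √(n_x²+n_y²)/n_z = 0.548/0.809, so δ = 34.1°.
The horizontal component of n points toward azimuth atan2(n_x, n_y) = 245°, the dip direction.

true dip 34°, dip direction 245°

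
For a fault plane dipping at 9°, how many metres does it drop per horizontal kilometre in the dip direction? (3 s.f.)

drop per km = 1000 × tan 9° = 1000 × 0.1584

158 m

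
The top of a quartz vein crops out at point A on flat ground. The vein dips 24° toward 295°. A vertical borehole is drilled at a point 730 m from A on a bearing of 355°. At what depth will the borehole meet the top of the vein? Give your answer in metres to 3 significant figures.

The hole lies 60° from the dip direction, so the down-dip offset is 730 × cos 60° = 365.00 m.
Depth = down-dip offset × tan(dip) = 365.00 × tan 24° = 365.00 × 0.4452
Depth = 162.51 m

163 m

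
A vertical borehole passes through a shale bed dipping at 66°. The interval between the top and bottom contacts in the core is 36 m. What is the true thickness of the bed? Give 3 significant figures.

14.6 m

True thickness t = h · cos(dip) = 36 × cos 66°
t = 36 × 0.4067 = 14.643 m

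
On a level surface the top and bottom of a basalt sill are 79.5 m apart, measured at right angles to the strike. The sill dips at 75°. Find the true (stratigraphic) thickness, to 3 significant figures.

76.8 m

True thickness t = w · sin(dip) = 79.5 × sin 75°
t = 79.5 × 0.9659 = 76.791 m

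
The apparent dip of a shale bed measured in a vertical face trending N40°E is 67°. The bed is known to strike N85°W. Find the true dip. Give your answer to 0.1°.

β = acute angle between strike N85°W and section N40°E = 55°.
tan(true dip) = tan 67° / sin 55° = 2.8760
δ = arctan(2.8760) = 70.83°

70.8°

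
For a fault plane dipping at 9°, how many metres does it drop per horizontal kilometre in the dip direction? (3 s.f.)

158 m

drop per km = 1000 × tan 9° = 1000 × 0.1584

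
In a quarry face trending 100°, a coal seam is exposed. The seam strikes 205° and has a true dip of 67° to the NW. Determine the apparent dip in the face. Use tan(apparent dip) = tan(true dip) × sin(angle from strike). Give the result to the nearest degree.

66°

Angle between strike (205°) and section (100°): β = 75°.
tan(apparent dip) = tan 67° · sin 75° = 2.2756
α = arctan(2.2756) = 66.28°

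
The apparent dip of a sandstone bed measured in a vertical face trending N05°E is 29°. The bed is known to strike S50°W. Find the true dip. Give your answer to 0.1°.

β = acute angle between strike S50°W and section N05°E = 45°.
tan δ = tan α / sin β = tan 29° / sin 45° = 0.5543 / 0.7071 = 0.7839
δ = arctan(0.7839) = 38.09°

38.1°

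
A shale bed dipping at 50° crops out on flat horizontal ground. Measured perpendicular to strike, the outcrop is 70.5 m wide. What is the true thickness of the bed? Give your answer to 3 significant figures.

54.0 m

True thickness t = w · sin(dip) = 70.5 × sin 50°
t = 70.5 × 0.7660 = 54.006 m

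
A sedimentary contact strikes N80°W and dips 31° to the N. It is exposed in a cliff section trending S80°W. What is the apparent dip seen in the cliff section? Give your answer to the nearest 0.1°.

11.6°

The strike is N80°W and the section trends S80°W; the acute angle between them is β = 20°.
tan α = tan 31° × sin 20° = 0.6009 × 0.3420 = 0.2055
apparent dip = arctan 0.2055 = 11.61°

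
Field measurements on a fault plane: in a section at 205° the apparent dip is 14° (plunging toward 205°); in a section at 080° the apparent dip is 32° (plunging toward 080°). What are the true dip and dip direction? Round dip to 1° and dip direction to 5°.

true dip 44°, dip direction 130°

Each apparent-dip line lies in the plane. As unit vectors (x east, y north, z up), v₁ plunges 14°→205° and v₂ plunges 32°→080°.
Cross product v₁ × v₂ gives the pole to the plane: n ∝ (0.502, -0.419, 0.674).
tan δ = √(n_x²+n_y²)/n_z = 0.654/0.674, so δ = 44.1°.
Dip direction = atan2(0.502, -0.419) = 130° (azimuth of n's horizontal projection).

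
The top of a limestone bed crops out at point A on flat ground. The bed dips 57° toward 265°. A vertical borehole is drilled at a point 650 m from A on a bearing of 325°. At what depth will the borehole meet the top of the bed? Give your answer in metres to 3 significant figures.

The hole lies 60° from the dip direction, so the down-dip offset is 650 × cos 60° = 325.00 m.
Depth = down-dip offset × tan(dip) = 325.00 × tan 57° = 325.00 × 1.5399
Depth = 500.46 m

500 m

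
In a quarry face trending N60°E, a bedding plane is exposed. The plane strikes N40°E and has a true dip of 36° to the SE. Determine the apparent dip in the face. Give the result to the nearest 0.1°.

The section lies 20° from the strike.
tan(apparent dip) = tan 36° · sin 20° = 0.2485
α = arctan(0.2485) = 13.95°

14.0°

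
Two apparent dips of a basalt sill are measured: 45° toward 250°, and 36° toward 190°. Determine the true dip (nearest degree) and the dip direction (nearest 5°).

true dip 46°, dip direction 235°

The two traces are lines in the plane: v₁ = (sin 250°·cos 45°, cos 250°·cos 45°, −sin 45°), v₂ = (sin 190°·cos 36°, cos 190°·cos 36°, −sin 36°).
n = v₁ × v₂ = (-0.421, -0.291, 0.495) (taken with n_z > 0).
tan δ = √(n_x²+n_y²)/n_z = 0.512/0.495, so δ = 45.9°.
Dip direction = azimuth of (n_x, n_y) = atan2(-0.421, -0.291) = 235°.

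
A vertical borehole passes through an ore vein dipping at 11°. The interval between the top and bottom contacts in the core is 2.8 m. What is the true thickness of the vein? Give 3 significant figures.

True thickness t = h · cos(dip) = 2.8 × cos 11°
t = 2.8 × 0.9816 = 2.749 m

2.75 m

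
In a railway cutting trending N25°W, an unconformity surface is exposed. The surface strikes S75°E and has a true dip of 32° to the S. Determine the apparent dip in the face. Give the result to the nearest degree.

Angle between strike (S75°E) and section (N25°W): β = 50°.
tan α = tan 32° × sin 50° = 0.6249 × 0.7660 = 0.4787
α = arctan(0.4787) = 25.58°

26°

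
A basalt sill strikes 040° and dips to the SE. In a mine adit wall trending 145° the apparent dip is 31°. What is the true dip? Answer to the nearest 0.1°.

β = acute angle between strike 040° and section 145° = 75°.
tan δ = tan α / sin β = tan 31° / sin 75° = 0.6009 / 0.9659 = 0.6221
δ = arctan(0.6221) = 31.88°

31.9°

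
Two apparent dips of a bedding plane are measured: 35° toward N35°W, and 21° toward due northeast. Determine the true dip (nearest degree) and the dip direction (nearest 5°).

Each apparent-dip line lies in the plane. As unit vectors (x east, y north, z up), v₁ plunges 35°→N35°W and v₂ plunges 21°→due northeast.
Cross product v₁ × v₂ gives the pole to the plane: n ∝ (-0.138, 0.547, 0.753).
Dip δ = arctan(|n_h|/n_z) = arctan(0.564/0.753) = 36.8°.
Dip direction = atan2(-0.138, 0.547) = 346° (azimuth of n's horizontal projection).

true dip 37°, dip direction 345°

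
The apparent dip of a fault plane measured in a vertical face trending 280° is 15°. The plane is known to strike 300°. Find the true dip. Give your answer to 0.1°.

38.1°

β = acute angle between strike 300° and section 280° = 20°.
tan(true dip) = tan 15° / sin 20° = 0.7834
δ = arctan(0.7834) = 38.08°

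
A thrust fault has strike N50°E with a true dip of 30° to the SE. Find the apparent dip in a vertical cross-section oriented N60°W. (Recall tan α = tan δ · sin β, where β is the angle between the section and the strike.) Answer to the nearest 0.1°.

Angle between strike (N50°E) and section (N60°W): β = 70°.
tan α = tan 30° × sin 70° = 0.5774 × 0.9397 = 0.5425
α = arctan(0.5425) = 28.48°

28.5°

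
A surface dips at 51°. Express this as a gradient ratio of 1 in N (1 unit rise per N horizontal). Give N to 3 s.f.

1 : N means tan θ = 1/N, so N = 1/tan 51° = 1/1.2349

1 in 0.810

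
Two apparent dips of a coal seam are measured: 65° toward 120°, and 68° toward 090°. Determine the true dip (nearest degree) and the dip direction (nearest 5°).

The two traces are lines in the plane: v₁ = (sin 120°·cos 65°, cos 120°·cos 65°, −sin 65°), v₂ = (sin 90°·cos 68°, cos 90°·cos 68°, −sin 68°).
n = v₁ × v₂ = (0.196, -0.000, 0.079) (taken with n_z > 0).
tan δ = √(n_x²+n_y²)/n_z = 0.196/0.079, so δ = 68.0°.
Dip direction = atan2(0.196, -0.000) = 90° (azimuth of n's horizontal projection).

true dip 68°, dip direction 090°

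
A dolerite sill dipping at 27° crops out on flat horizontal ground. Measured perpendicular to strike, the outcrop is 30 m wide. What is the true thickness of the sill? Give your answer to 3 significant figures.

True thickness t = w · sin(dip) = 30 × sin 27°
t = 30 × 0.4540 = 13.620 m

13.6 m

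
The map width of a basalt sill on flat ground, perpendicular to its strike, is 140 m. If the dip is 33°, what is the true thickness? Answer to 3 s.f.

True thickness t = w · sin(dip) = 140 × sin 33°
t = 140 × 0.5446 = 76.249 m

76.2 m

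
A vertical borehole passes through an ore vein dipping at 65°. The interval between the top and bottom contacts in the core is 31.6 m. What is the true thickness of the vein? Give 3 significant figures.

13.4 m

True thickness t = h · cos(dip) = 31.6 × cos 65°
t = 31.6 × 0.4226 = 13.355 m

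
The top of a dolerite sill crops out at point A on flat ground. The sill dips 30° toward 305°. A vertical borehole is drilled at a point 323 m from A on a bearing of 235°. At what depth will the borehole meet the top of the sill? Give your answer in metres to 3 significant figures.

The hole lies 70° from the dip direction, so the down-dip offset is 323 × cos 70° = 110.47 m.
Depth = down-dip offset × tan(dip) = 110.47 × tan 30° = 110.47 × 0.5774
Depth = 63.78 m

63.8 m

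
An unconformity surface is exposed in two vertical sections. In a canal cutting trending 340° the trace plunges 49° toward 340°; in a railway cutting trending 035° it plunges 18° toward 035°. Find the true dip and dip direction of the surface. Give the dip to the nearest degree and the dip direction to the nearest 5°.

true dip 51°, dip direction 320°

Each apparent-dip line lies in the plane. As unit vectors (x east, y north, z up), v₁ plunges 49°→340° and v₂ plunges 18°→035°.
n = v₁ × v₂ = (-0.397, 0.481, 0.511) (taken with n_z > 0).
Dip δ = arctan(|n_h|/n_z) = arctan(0.624/0.511) = 50.7°.
Dip direction = atan2(-0.397, 0.481) = 320° (azimuth of n's horizontal projection).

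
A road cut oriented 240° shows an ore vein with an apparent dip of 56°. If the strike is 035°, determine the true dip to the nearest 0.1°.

74.1°

β = acute angle between strike 035° and section 240° = 25°.
tan(true dip) = tan 56° / sin 25° = 3.5080
δ = arctan(3.5080) = 74.09°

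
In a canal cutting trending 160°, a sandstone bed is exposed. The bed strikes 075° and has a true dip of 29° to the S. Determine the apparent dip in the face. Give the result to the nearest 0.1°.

The strike is 075° and the section trends 160°; the acute angle between them is β = 85°.
tan(apparent dip) = tan 29° · sin 85° = 0.5522
α = arctan(0.5522) = 28.91°

28.9°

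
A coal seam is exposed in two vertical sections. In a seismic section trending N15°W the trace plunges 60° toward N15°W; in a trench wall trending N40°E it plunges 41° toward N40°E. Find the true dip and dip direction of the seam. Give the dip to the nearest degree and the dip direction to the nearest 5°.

Each apparent-dip line lies in the plane. As unit vectors (x east, y north, z up), v₁ plunges 60°→N15°W and v₂ plunges 41°→N40°E.
n = v₁ × v₂ = (-0.184, 0.505, 0.309) (taken with n_z > 0).
tan δ = √(n_x²+n_y²)/n_z = 0.537/0.309, so δ = 60.1°.
Dip direction = atan2(-0.184, 0.505) = 340° (azimuth of n's horizontal projection).

true dip 60°, dip direction 340°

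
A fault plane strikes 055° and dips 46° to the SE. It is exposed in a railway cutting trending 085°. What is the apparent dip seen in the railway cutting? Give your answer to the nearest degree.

The strike is 055° and the section trends 085°; the acute angle between them is β = 30°.
tan α = tan 46° × sin 30° = 1.0355 × 0.5000 = 0.5178
apparent dip = arctan 0.5178 = 27.37°

27°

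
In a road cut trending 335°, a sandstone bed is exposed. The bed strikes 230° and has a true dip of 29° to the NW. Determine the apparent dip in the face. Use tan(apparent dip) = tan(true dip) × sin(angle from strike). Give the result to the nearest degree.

Angle between strike (230°) and section (335°): β = 75°.
tan α = tan 29° × sin 75° = 0.5543 × 0.9659 = 0.5354
apparent dip = arctan 0.5354 = 28.17°

28°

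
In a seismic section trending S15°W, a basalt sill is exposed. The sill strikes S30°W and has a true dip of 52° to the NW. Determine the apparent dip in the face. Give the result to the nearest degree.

18°

Angle between strike (S30°W) and section (S15°W): β = 15°.
tan(apparent dip) = tan 52° · sin 15° = 0.3313
α = arctan(0.3313) = 18.33°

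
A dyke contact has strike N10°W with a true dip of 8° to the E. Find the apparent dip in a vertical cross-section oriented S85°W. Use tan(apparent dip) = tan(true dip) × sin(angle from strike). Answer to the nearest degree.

8°

Angle between strike (N10°W) and section (S85°W): β = 85°.
tan(apparent dip) = tan 8° · sin 85° = 0.1400
α = arctan(0.1400) = 7.97°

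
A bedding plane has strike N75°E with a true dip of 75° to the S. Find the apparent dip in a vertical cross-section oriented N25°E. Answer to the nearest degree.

The section lies 50° from the strike.
tan α = tan 75° × sin 50° = 3.7321 × 0.7660 = 2.8589
α = arctan(2.8589) = 70.72°

71°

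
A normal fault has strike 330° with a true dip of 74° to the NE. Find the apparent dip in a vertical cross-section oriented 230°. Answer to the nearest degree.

Angle between strike (330°) and section (230°): β = 80°.
tan α = tan 74° × sin 80° = 3.4874 × 0.9848 = 3.4344
α = arctan(3.4344) = 73.77°

74°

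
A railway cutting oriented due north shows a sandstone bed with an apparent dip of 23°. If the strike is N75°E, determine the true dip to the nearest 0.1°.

The section is 75° from the strike.
tan(true dip) = tan 23° / sin 75° = 0.4394
δ = arctan(0.4394) = 23.72°

23.7°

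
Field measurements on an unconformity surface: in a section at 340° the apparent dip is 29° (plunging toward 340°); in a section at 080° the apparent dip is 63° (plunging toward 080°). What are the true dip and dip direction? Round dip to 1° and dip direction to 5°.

true dip 65°, dip direction 055°

Represent each trace as a vector plunging at its apparent dip toward its trend (east-north-up frame): v₁ = (-0.299, 0.822, -0.485), v₂ = (0.447, 0.079, -0.891).
The plane normal is n = v₁ × v₂ ∝ (0.694, 0.483, 0.391).
Dip δ = arctan(|n_h|/n_z) = arctan(0.846/0.391) = 65.2°.
Dip direction = azimuth of (n_x, n_y) = atan2(0.694, 0.483) = 55°.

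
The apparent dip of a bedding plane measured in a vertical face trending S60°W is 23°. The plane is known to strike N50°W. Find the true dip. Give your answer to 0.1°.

The section is 70° from the strike.
tan(true dip) = tan 23° / sin 70° = 0.4517
δ = arctan(0.4517) = 24.31°

24.3°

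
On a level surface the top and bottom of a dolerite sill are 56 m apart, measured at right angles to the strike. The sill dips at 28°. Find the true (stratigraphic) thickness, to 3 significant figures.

26.3 m

True thickness t = w · sin(dip) = 56 × sin 28°
t = 56 × 0.4695 = 26.290 m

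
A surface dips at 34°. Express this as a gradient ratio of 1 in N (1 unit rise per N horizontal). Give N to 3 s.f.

1 in 1.48

1 : N means tan θ = 1/N, so N = 1/tan 34° = 1/0.6745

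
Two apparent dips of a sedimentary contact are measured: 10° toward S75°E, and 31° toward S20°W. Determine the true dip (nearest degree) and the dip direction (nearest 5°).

Represent each trace as a vector plunging at its apparent dip toward its trend (east-north-up frame): v₁ = (0.951, -0.255, -0.174), v₂ = (-0.293, -0.805, -0.515).
n = v₁ × v₂ = (0.009, -0.541, 0.841) (taken with n_z > 0).
tan δ = √(n_x²+n_y²)/n_z = 0.541/0.841, so δ = 32.8°.
Dip direction = atan2(0.009, -0.541) = 179° (azimuth of n's horizontal projection).

true dip 33°, dip direction 180°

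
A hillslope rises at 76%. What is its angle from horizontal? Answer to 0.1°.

tan θ = 76/100 = 0.7600
θ = arctan(0.7600) = 37.23°

37.2°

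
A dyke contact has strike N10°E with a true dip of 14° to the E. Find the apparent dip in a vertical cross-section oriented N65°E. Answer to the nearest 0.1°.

The strike is N10°E and the section trends N65°E; the acute angle between them is β = 55°.
tan α = tan 14° × sin 55° = 0.2493 × 0.8192 = 0.2042
α = arctan(0.2042) = 11.54°

11.5°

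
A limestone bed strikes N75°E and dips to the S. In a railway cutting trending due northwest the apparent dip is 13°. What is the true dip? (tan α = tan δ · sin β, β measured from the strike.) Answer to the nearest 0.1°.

β = acute angle between strike N75°E and section due northwest = 60°.
tan δ = tan α / sin β = tan 13° / sin 60° = 0.2309 / 0.8660 = 0.2666
δ = arctan(0.2666) = 14.93°

14.9°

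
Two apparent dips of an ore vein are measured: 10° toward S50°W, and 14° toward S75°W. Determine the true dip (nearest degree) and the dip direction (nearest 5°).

The two traces are lines in the plane: v₁ = (sin 230°·cos 10°, cos 230°·cos 10°, −sin 10°), v₂ = (sin 255°·cos 14°, cos 255°·cos 14°, −sin 14°).
n = v₁ × v₂ = (-0.110, 0.020, 0.404) (taken with n_z > 0).
Dip δ = arctan(|n_h|/n_z) = arctan(0.111/0.404) = 15.4°.
Dip direction = atan2(-0.110, 0.020) = 280° (azimuth of n's horizontal projection).

true dip 15°, dip direction 280°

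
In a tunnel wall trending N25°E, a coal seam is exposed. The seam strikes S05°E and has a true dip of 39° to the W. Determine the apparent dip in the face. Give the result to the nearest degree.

The section lies 30° from the strike.
tan α = tan 39° × sin 30° = 0.8098 × 0.5000 = 0.4049
α = arctan(0.4049) = 22.04°

22°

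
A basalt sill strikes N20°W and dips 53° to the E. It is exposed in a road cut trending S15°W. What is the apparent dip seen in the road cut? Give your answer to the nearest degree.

The section lies 35° from the strike.
tan α = tan 53° × sin 35° = 1.3270 × 0.5736 = 0.7612
apparent dip = arctan 0.7612 = 37.28°

37°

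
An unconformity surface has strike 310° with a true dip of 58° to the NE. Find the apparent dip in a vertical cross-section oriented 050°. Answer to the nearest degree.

Angle between strike (310°) and section (050°): β = 80°.
tan(apparent dip) = tan 58° · sin 80° = 1.5760
apparent dip = arctan 1.5760 = 57.60°

58°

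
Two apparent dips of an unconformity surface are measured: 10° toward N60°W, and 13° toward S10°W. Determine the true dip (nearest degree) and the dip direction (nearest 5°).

true dip 20°, dip direction 240°

The two traces are lines in the plane: v₁ = (sin 300°·cos 10°, cos 300°·cos 10°, −sin 10°), v₂ = (sin 190°·cos 13°, cos 190°·cos 13°, −sin 13°).
The plane normal is n = v₁ × v₂ ∝ (-0.277, -0.162, 0.902).
True dip = arccos(n_z / |n|) = arccos(0.9419) = 19.6°.
Dip direction = atan2(-0.277, -0.162) = 240° (azimuth of n's horizontal projection).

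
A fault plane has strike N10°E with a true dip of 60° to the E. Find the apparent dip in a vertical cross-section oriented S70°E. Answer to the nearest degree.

60°

The section lies 80° from the strike.
tan(apparent dip) = tan 60° · sin 80° = 1.7057
α = arctan(1.7057) = 59.62°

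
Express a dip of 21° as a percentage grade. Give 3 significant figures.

38.4%

grade % = 100 × tan 21° = 100 × 0.3839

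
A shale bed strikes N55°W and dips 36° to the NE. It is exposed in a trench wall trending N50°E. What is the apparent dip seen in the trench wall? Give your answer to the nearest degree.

35°

The strike is N55°W and the section trends N50°E; the acute angle between them is β = 75°.
tan(apparent dip) = tan 36° · sin 75° = 0.7018
α = arctan(0.7018) = 35.06°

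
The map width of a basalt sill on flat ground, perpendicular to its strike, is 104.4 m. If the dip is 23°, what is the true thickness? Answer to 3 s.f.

True thickness t = w · sin(dip) = 104.4 × sin 23°
t = 104.4 × 0.3907 = 40.792 m

40.8 m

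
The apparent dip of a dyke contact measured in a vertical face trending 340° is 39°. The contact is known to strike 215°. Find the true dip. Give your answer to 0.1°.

44.7°

The section is 55° from the strike.
tan(true dip) = tan 39° / sin 55° = 0.9886
δ = arctan(0.9886) = 44.67°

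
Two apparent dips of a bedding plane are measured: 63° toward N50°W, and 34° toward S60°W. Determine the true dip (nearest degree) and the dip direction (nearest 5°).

true dip 63°, dip direction 310°

The two traces are lines in the plane: v₁ = (sin 310°·cos 63°, cos 310°·cos 63°, −sin 63°), v₂ = (sin 240°·cos 34°, cos 240°·cos 34°, −sin 34°).
n = v₁ × v₂ = (-0.533, 0.445, 0.354) (taken with n_z > 0).
Dip δ = arctan(|n_h|/n_z) = arctan(0.694/0.354) = 63.0°.
The horizontal component of n points toward azimuth atan2(n_x, n_y) = 310°, the dip direction.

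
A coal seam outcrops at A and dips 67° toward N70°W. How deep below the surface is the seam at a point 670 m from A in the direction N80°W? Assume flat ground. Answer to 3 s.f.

The hole lies 10° from the dip direction, so the down-dip offset is 670 × cos 10° = 659.82 m.
Depth = down-dip offset × tan(dip) = 659.82 × tan 67° = 659.82 × 2.3559
Depth = 1554.44 m

1550 m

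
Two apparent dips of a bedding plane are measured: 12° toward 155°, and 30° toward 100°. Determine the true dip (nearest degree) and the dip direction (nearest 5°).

Each apparent-dip line lies in the plane. As unit vectors (x east, y north, z up), v₁ plunges 12°→155° and v₂ plunges 30°→100°.
The plane normal is n = v₁ × v₂ ∝ (0.412, 0.029, 0.694).
True dip = arccos(n_z / |n|) = arccos(0.8593) = 30.8°.
The horizontal component of n points toward azimuth atan2(n_x, n_y) = 86°, the dip direction.

true dip 31°, dip direction 085°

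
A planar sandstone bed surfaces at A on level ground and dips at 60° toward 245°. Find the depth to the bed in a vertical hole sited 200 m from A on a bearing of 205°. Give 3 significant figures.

265 m

The hole lies 40° from the dip direction, so the down-dip offset is 200 × cos 40° = 153.21 m.
Depth = down-dip offset × tan(dip) = 153.21 × tan 60° = 153.21 × 1.7321
Depth = 265.37 m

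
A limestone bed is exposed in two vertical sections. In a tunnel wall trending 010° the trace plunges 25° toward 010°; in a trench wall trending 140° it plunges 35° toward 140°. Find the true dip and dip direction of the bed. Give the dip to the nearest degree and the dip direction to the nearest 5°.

true dip 54°, dip direction 080°

Represent each trace as a vector plunging at its apparent dip toward its trend (east-north-up frame): v₁ = (0.157, 0.893, -0.423), v₂ = (0.527, -0.628, -0.574).
Cross product v₁ × v₂ gives the pole to the plane: n ∝ (0.777, 0.132, 0.569).
Dip δ = arctan(|n_h|/n_z) = arctan(0.788/0.569) = 54.2°.
The horizontal component of n points toward azimuth atan2(n_x, n_y) = 80°, the dip direction.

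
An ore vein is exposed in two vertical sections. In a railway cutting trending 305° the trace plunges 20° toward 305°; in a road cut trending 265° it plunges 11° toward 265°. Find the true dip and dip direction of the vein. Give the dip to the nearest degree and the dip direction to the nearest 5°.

true dip 21°, dip direction 325°

Each apparent-dip line lies in the plane. As unit vectors (x east, y north, z up), v₁ plunges 20°→305° and v₂ plunges 11°→265°.
Cross product v₁ × v₂ gives the pole to the plane: n ∝ (-0.132, 0.188, 0.593).
True dip = arccos(n_z / |n|) = arccos(0.9326) = 21.2°.
Dip direction = atan2(-0.132, 0.188) = 325° (azimuth of n's horizontal projection).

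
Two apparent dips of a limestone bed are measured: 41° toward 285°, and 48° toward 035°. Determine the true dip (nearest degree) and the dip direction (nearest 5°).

true dip 60°, dip direction 345°

Each apparent-dip line lies in the plane. As unit vectors (x east, y north, z up), v₁ plunges 41°→285° and v₂ plunges 48°→035°.
Cross product v₁ × v₂ gives the pole to the plane: n ∝ (-0.214, 0.794, 0.475).
Dip δ = arctan(|n_h|/n_z) = arctan(0.822/0.475) = 60.0°.
The horizontal component of n points toward azimuth atan2(n_x, n_y) = 345°, the dip direction.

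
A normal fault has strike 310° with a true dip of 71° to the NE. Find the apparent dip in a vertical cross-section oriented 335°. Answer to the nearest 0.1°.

The strike is 310° and the section trends 335°; the acute angle between them is β = 25°.
tan α = tan 71° × sin 25° = 2.9042 × 0.4226 = 1.2274
α = arctan(1.2274) = 50.83°

50.8°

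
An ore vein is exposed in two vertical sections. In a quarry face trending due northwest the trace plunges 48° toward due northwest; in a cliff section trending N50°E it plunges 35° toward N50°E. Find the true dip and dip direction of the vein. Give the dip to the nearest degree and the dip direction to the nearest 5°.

Each apparent-dip line lies in the plane. As unit vectors (x east, y north, z up), v₁ plunges 48°→due northwest and v₂ plunges 35°→N50°E.
The plane normal is n = v₁ × v₂ ∝ (-0.120, 0.738, 0.546).
True dip = arccos(n_z / |n|) = arccos(0.5899) = 53.8°.
The horizontal component of n points toward azimuth atan2(n_x, n_y) = 351°, the dip direction.

true dip 54°, dip direction 350°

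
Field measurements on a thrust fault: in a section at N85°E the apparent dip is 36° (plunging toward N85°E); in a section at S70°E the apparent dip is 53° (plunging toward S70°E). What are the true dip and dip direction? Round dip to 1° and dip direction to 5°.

true dip 60°, dip direction 150°

Each apparent-dip line lies in the plane. As unit vectors (x east, y north, z up), v₁ plunges 36°→N85°E and v₂ plunges 53°→S70°E.
The plane normal is n = v₁ × v₂ ∝ (0.177, -0.311, 0.206).
Dip δ = arctan(|n_h|/n_z) = arctan(0.358/0.206) = 60.1°.
Dip direction = atan2(0.177, -0.311) = 150° (azimuth of n's horizontal projection).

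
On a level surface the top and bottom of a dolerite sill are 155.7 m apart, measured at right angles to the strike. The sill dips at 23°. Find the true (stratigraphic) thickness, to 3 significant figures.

60.8 m

True thickness t = w · sin(dip) = 155.7 × sin 23°
t = 155.7 × 0.3907 = 60.837 m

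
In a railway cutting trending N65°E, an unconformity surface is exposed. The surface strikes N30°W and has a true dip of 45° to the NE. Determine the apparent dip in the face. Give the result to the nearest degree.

The strike is N30°W and the section trends N65°E; the acute angle between them is β = 85°.
tan(apparent dip) = tan 45° · sin 85° = 0.9962
apparent dip = arctan 0.9962 = 44.89°

45°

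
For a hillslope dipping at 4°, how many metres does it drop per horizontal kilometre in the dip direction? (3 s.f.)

69.9 m

drop per km = 1000 × tan 4° = 1000 × 0.0699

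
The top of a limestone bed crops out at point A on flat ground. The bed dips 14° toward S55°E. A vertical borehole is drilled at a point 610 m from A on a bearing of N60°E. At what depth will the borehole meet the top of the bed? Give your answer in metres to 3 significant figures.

The hole lies 65° from the dip direction, so the down-dip offset is 610 × cos 65° = 257.80 m.
Depth = down-dip offset × tan(dip) = 257.80 × tan 14° = 257.80 × 0.2493
Depth = 64.28 m

64.3 m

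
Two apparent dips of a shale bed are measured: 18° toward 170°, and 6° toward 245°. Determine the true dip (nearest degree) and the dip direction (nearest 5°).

Represent each trace as a vector plunging at its apparent dip toward its trend (east-north-up frame): v₁ = (0.165, -0.937, -0.309), v₂ = (-0.901, -0.420, -0.105).
n = v₁ × v₂ = (0.032, -0.296, 0.914) (taken with n_z > 0).
tan δ = √(n_x²+n_y²)/n_z = 0.298/0.914, so δ = 18.0°.
Dip direction = atan2(0.032, -0.296) = 174° (azimuth of n's horizontal projection).

true dip 18°, dip direction 175°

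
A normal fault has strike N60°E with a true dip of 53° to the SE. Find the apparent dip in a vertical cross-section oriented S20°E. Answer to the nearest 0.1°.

The strike is N60°E and the section trends S20°E; the acute angle between them is β = 80°.
tan α = tan 53° × sin 80° = 1.3270 × 0.9848 = 1.3069
apparent dip = arctan 1.3069 = 52.58°

52.6°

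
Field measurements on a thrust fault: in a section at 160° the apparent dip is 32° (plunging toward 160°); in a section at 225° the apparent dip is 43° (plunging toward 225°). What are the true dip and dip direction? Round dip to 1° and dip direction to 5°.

true dip 44°, dip direction 210°

Each apparent-dip line lies in the plane. As unit vectors (x east, y north, z up), v₁ plunges 32°→160° and v₂ plunges 43°→225°.
Cross product v₁ × v₂ gives the pole to the plane: n ∝ (-0.269, -0.472, 0.562).
True dip = arccos(n_z / |n|) = arccos(0.7190) = 44.0°.
Dip direction = azimuth of (n_x, n_y) = atan2(-0.269, -0.472) = 210°.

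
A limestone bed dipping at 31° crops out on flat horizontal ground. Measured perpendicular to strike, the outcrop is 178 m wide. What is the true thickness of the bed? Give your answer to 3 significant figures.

True thickness t = w · sin(dip) = 178 × sin 31°
t = 178 × 0.5150 = 91.677 m

91.7 m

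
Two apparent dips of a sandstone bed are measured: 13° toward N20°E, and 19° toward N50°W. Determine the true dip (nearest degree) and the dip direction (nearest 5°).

true dip 20°, dip direction 330°

Represent each trace as a vector plunging at its apparent dip toward its trend (east-north-up frame): v₁ = (0.333, 0.916, -0.225), v₂ = (-0.724, 0.608, -0.326).
Cross product v₁ × v₂ gives the pole to the plane: n ∝ (-0.161, 0.271, 0.866).
Dip δ = arctan(|n_h|/n_z) = arctan(0.316/0.866) = 20.0°.
Dip direction = azimuth of (n_x, n_y) = atan2(-0.161, 0.271) = 329°.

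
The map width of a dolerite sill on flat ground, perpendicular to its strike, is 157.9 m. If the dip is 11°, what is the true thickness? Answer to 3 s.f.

30.1 m

True thickness t = w · sin(dip) = 157.9 × sin 11°
t = 157.9 × 0.1908 = 30.129 m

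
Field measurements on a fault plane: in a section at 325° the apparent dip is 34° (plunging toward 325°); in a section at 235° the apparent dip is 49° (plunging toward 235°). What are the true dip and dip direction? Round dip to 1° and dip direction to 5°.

Each apparent-dip line lies in the plane. As unit vectors (x east, y north, z up), v₁ plunges 34°→325° and v₂ plunges 49°→235°.
n = v₁ × v₂ = (-0.723, -0.058, 0.544) (taken with n_z > 0).
Dip δ = arctan(|n_h|/n_z) = arctan(0.725/0.544) = 53.1°.
Dip direction = atan2(-0.723, -0.058) = 265° (azimuth of n's horizontal projection).

true dip 53°, dip direction 265°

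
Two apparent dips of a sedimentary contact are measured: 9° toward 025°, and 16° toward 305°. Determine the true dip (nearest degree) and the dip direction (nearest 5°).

true dip 17°, dip direction 325°

The two traces are lines in the plane: v₁ = (sin 25°·cos 9°, cos 25°·cos 9°, −sin 9°), v₂ = (sin 305°·cos 16°, cos 305°·cos 16°, −sin 16°).
Cross product v₁ × v₂ gives the pole to the plane: n ∝ (-0.160, 0.238, 0.935).
True dip = arccos(n_z / |n|) = arccos(0.9559) = 17.1°.
The horizontal component of n points toward azimuth atan2(n_x, n_y) = 326°, the dip direction.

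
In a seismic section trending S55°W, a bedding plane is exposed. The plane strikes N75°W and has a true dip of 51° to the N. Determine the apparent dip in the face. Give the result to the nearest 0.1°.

The strike is N75°W and the section trends S55°W; the acute angle between them is β = 50°.
tan(apparent dip) = tan 51° · sin 50° = 0.9460
α = arctan(0.9460) = 43.41°

43.4°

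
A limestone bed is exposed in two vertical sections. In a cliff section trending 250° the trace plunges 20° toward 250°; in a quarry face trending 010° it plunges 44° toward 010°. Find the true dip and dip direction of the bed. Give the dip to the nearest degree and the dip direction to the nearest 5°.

true dip 54°, dip direction 325°

Each apparent-dip line lies in the plane. As unit vectors (x east, y north, z up), v₁ plunges 20°→250° and v₂ plunges 44°→010°.
Cross product v₁ × v₂ gives the pole to the plane: n ∝ (-0.466, 0.656, 0.585).
True dip = arccos(n_z / |n|) = arccos(0.5884) = 54.0°.
Dip direction = atan2(-0.466, 0.656) = 325° (azimuth of n's horizontal projection).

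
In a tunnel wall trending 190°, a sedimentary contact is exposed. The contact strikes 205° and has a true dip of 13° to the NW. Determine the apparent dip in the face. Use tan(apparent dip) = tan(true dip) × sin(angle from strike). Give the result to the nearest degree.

3°

The section lies 15° from the strike.
tan α = tan 13° × sin 15° = 0.2309 × 0.2588 = 0.0598
α = arctan(0.0598) = 3.42°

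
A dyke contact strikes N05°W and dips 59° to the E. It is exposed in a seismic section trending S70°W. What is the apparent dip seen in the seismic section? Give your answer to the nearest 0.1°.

The section lies 75° from the strike.
tan(apparent dip) = tan 59° · sin 75° = 1.6076
apparent dip = arctan 1.6076 = 58.12°

58.1°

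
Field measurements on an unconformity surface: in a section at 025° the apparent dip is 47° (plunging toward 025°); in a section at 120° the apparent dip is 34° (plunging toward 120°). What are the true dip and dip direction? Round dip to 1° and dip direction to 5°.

The two traces are lines in the plane: v₁ = (sin 25°·cos 47°, cos 25°·cos 47°, −sin 47°), v₂ = (sin 120°·cos 34°, cos 120°·cos 34°, −sin 34°).
Cross product v₁ × v₂ gives the pole to the plane: n ∝ (0.649, 0.364, 0.563).
True dip = arccos(n_z / |n|) = arccos(0.6037) = 52.9°.
Dip direction = atan2(0.649, 0.364) = 61° (azimuth of n's horizontal projection).

true dip 53°, dip direction 060°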